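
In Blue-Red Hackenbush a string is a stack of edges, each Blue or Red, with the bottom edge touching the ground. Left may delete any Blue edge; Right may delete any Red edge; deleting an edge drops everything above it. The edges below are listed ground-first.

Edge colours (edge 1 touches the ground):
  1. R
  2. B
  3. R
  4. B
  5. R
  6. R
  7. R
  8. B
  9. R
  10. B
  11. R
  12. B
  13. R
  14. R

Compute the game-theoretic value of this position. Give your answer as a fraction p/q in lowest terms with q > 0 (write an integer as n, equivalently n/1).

-5975/8192

step 1: add R to get R; options L={ · } R={ 0 } = -1
step 2: add B to get RB; options L={ -1 } R={ 0 } = -1/2
step 3: add R to get RBR; options L={ -1 } R={ -1/2; 0 } = -3/4
step 4: add B to get RBRB; options L={ -1; -3/4 } R={ -1/2; 0 } = -5/8
step 5: add R to get RBRBR; options L={ -1; -3/4 } R={ -5/8; -1/2; 0 } = -11/16
step 6: add R to get RBRBRR; options L={ -1; -3/4 } R={ -11/16; -5/8; -1/2; 0 } = -23/32
step 7: add R to get RBRBRRR; options L={ -1; -3/4 } R={ -23/32; -11/16; -5/8; -1/2; 0 } = -47/64
step 8: add B to get RBRBRRRB; options L={ -1; -3/4; -47/64 } R={ -23/32; -11/16; -5/8; -1/2; 0 } = -93/128
step 9: add R to get RBRBRRRBR; options L={ -1; -3/4; -47/64 } R={ -93/128; -23/32; -11/16; -5/8; -1/2; 0 } = -187/256
step 10: add B to get RBRBRRRBRB; options L={ -1; -3/4; -47/64; -187/256 } R={ -93/128; -23/32; -11/16; -5/8; -1/2; 0 } = -373/512
step 11: add R to get RBRBRRRBRBR; options L={ -1; -3/4; -47/64; -187/256 } R={ -373/512; -93/128; -23/32; -11/16; -5/8; -1/2; 0 } = -747/1024
step 12: add B to get RBRBRRRBRBRB; options L={ -1; -3/4; -47/64; -187/256; -747/1024 } R={ -373/512; -93/128; -23/32; -11/16; -5/8; -1/2; 0 } = -1493/2048
step 13: add R to get RBRBRRRBRBRBR; options L={ -1; -3/4; -47/64; -187/256; -747/1024 } R={ -1493/2048; -373/512; -93/128; -23/32; -11/16; -5/8; -1/2; 0 } = -2987/4096
step 14: add R to get RBRBRRRBRBRBRR; options L={ -1; -3/4; -47/64; -187/256; -747/1024 } R={ -2987/4096; -1493/2048; -373/512; -93/128; -23/32; -11/16; -5/8; -1/2; 0 } = -5975/8192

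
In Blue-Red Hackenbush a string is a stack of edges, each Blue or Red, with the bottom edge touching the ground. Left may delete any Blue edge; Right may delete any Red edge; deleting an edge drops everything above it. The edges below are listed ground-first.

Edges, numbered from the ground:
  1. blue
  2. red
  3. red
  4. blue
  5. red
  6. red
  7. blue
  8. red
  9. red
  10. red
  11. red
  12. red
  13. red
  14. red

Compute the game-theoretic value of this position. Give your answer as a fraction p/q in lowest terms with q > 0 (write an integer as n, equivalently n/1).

2305/8192

value_1 [b]  L=[0]  R=[none]  — 1
value_2 [br]  L=[0]  R=[1]  — 1/2
value_3 [brr]  L=[0]  R=[1/2, 1]  — 1/4
value_4 [brrb]  L=[0, 1/4]  R=[1/2, 1]  — 3/8
value_5 [brrbr]  L=[0, 1/4]  R=[3/8, 1/2, 1]  — 5/16
value_6 [brrbrr]  L=[0, 1/4]  R=[5/16, 3/8, 1/2, 1]  — 9/32
value_7 [brrbrrb]  L=[0, 1/4, 9/32]  R=[5/16, 3/8, 1/2, 1]  — 19/64
value_8 [brrbrrbr]  L=[0, 1/4, 9/32]  R=[19/64, 5/16, 3/8, 1/2, 1]  — 37/128
value_9 [brrbrrbrr]  L=[0, 1/4, 9/32]  R=[37/128, 19/64, 5/16, 3/8, 1/2, 1]  — 73/256
value_10 [brrbrrbrrr]  L=[0, 1/4, 9/32]  R=[73/256, 37/128, 19/64, 5/16, 3/8, 1/2, 1]  — 145/512
value_11 [brrbrrbrrrr]  L=[0, 1/4, 9/32]  R=[145/512, 73/256, 37/128, 19/64, 5/16, 3/8, 1/2, 1]  — 289/1024
value_12 [brrbrrbrrrrr]  L=[0, 1/4, 9/32]  R=[289/1024, 145/512, 73/256, 37/128, 19/64, 5/16, 3/8, 1/2, 1]  — 577/2048
value_13 [brrbrrbrrrrrr]  L=[0, 1/4, 9/32]  R=[577/2048, 289/1024, 145/512, 73/256, 37/128, 19/64, 5/16, 3/8, 1/2, 1]  — 1153/4096
value_14 [brrbrrbrrrrrrr]  L=[0, 1/4, 9/32]  R=[1153/4096, 577/2048, 289/1024, 145/512, 73/256, 37/128, 19/64, 5/16, 3/8, 1/2, 1]  — 2305/8192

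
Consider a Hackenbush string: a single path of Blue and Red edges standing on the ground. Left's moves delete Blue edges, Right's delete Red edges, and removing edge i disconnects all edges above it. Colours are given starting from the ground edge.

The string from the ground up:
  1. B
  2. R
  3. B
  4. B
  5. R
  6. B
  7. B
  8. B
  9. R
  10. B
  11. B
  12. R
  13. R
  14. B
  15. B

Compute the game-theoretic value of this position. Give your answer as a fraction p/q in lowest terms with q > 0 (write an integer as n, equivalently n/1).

Prefix values for B R B B R B B B R B B R R B B via {L|R} + simplicity:
B: Left { 0 }, Right {  } -> simplest 1
BR: Left { 0 }, Right { 1 } -> simplest 1/2
BRB: Left { 0 1/2 }, Right { 1 } -> simplest 3/4
BRBB: Left { 0 1/2 3/4 }, Right { 1 } -> simplest 7/8
BRBBR: Left { 0 1/2 3/4 }, Right { 7/8 1 } -> simplest 13/16
BRBBRB: Left { 0 1/2 3/4 13/16 }, Right { 7/8 1 } -> simplest 27/32
BRBBRBB: Left { 0 1/2 3/4 13/16 27/32 }, Right { 7/8 1 } -> simplest 55/64
BRBBRBBB: Left { 0 1/2 3/4 13/16 27/32 55/64 }, Right { 7/8 1 } -> simplest 111/128
BRBBRBBBR: Left { 0 1/2 3/4 13/16 27/32 55/64 }, Right { 111/128 7/8 1 } -> simplest 221/256
BRBBRBBBRB: Left { 0 1/2 3/4 13/16 27/32 55/64 221/256 }, Right { 111/128 7/8 1 } -> simplest 443/512
BRBBRBBBRBB: Left { 0 1/2 3/4 13/16 27/32 55/64 221/256 443/512 }, Right { 111/128 7/8 1 } -> simplest 887/1024
BRBBRBBBRBBR: Left { 0 1/2 3/4 13/16 27/32 55/64 221/256 443/512 }, Right { 887/1024 111/128 7/8 1 } -> simplest 1773/2048
BRBBRBBBRBBRR: Left { 0 1/2 3/4 13/16 27/32 55/64 221/256 443/512 }, Right { 1773/2048 887/1024 111/128 7/8 1 } -> simplest 3545/4096
BRBBRBBBRBBRRB: Left { 0 1/2 3/4 13/16 27/32 55/64 221/256 443/512 3545/4096 }, Right { 1773/2048 887/1024 111/128 7/8 1 } -> simplest 7091/8192
BRBBRBBBRBBRRBB: Left { 0 1/2 3/4 13/16 27/32 55/64 221/256 443/512 3545/4096 7091/8192 }, Right { 1773/2048 887/1024 111/128 7/8 1 } -> simplest 14183/16384

14183/16384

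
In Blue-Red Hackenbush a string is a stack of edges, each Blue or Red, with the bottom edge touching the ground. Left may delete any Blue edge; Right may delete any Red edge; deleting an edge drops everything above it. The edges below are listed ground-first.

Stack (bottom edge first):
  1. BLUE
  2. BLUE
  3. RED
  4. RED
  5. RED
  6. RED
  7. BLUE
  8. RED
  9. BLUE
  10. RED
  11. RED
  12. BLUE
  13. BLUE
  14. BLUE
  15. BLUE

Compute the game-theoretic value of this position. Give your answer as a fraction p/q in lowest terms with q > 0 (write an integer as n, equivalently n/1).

val_1 [B]  L=[0]  R=[—]  = 1
val_2 [BB]  L=[0, 1]  R=[—]  = 2
val_3 [BBR]  L=[0, 1]  R=[2]  = 3/2
val_4 [BBRR]  L=[0, 1]  R=[3/2, 2]  = 5/4
val_5 [BBRRR]  L=[0, 1]  R=[5/4, 3/2, 2]  = 9/8
val_6 [BBRRRR]  L=[0, 1]  R=[9/8, 5/4, 3/2, 2]  = 17/16
val_7 [BBRRRRB]  L=[0, 1, 17/16]  R=[9/8, 5/4, 3/2, 2]  = 35/32
val_8 [BBRRRRBR]  L=[0, 1, 17/16]  R=[35/32, 9/8, 5/4, 3/2, 2]  = 69/64
val_9 [BBRRRRBRB]  L=[0, 1, 17/16, 69/64]  R=[35/32, 9/8, 5/4, 3/2, 2]  = 139/128
val_10 [BBRRRRBRBR]  L=[0, 1, 17/16, 69/64]  R=[139/128, 35/32, 9/8, 5/4, 3/2, 2]  = 277/256
val_11 [BBRRRRBRBRR]  L=[0, 1, 17/16, 69/64]  R=[277/256, 139/128, 35/32, 9/8, 5/4, 3/2, 2]  = 553/512
val_12 [BBRRRRBRBRRB]  L=[0, 1, 17/16, 69/64, 553/512]  R=[277/256, 139/128, 35/32, 9/8, 5/4, 3/2, 2]  = 1107/1024
val_13 [BBRRRRBRBRRBB]  L=[0, 1, 17/16, 69/64, 553/512, 1107/1024]  R=[277/256, 139/128, 35/32, 9/8, 5/4, 3/2, 2]  = 2215/2048
val_14 [BBRRRRBRBRRBBB]  L=[0, 1, 17/16, 69/64, 553/512, 1107/1024, 2215/2048]  R=[277/256, 139/128, 35/32, 9/8, 5/4, 3/2, 2]  = 4431/4096
val_15 [BBRRRRBRBRRBBBB]  L=[0, 1, 17/16, 69/64, 553/512, 1107/1024, 2215/2048, 4431/4096]  R=[277/256, 139/128, 35/32, 9/8, 5/4, 3/2, 2]  = 8863/8192

8863/8192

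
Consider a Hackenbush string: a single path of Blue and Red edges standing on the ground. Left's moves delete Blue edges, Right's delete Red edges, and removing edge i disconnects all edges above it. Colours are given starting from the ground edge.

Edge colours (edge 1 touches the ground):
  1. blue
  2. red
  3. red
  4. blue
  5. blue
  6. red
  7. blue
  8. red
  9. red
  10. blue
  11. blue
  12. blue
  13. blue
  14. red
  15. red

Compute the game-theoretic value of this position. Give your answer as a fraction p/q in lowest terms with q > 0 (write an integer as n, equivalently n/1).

edge 1 of 15 (blue): { 0 | (no moves) } — 1
edge 2 of 15 (red): { 0 | 1 } — 1/2
edge 3 of 15 (red): { 0 | 1/2,1 } — 1/4
edge 4 of 15 (blue): { 0,1/4 | 1/2,1 } — 3/8
edge 5 of 15 (blue): { 0,1/4,3/8 | 1/2,1 } — 7/16
edge 6 of 15 (red): { 0,1/4,3/8 | 7/16,1/2,1 } — 13/32
edge 7 of 15 (blue): { 0,1/4,3/8,13/32 | 7/16,1/2,1 } — 27/64
edge 8 of 15 (red): { 0,1/4,3/8,13/32 | 27/64,7/16,1/2,1 } — 53/128
edge 9 of 15 (red): { 0,1/4,3/8,13/32 | 53/128,27/64,7/16,1/2,1 } — 105/256
edge 10 of 15 (blue): { 0,1/4,3/8,13/32,105/256 | 53/128,27/64,7/16,1/2,1 } — 211/512
edge 11 of 15 (blue): { 0,1/4,3/8,13/32,105/256,211/512 | 53/128,27/64,7/16,1/2,1 } — 423/1024
edge 12 of 15 (blue): { 0,1/4,3/8,13/32,105/256,211/512,423/1024 | 53/128,27/64,7/16,1/2,1 } — 847/2048
edge 13 of 15 (blue): { 0,1/4,3/8,13/32,105/256,211/512,423/1024,847/2048 | 53/128,27/64,7/16,1/2,1 } — 1695/4096
edge 14 of 15 (red): { 0,1/4,3/8,13/32,105/256,211/512,423/1024,847/2048 | 1695/4096,53/128,27/64,7/16,1/2,1 } — 3389/8192
edge 15 of 15 (red): { 0,1/4,3/8,13/32,105/256,211/512,423/1024,847/2048 | 3389/8192,1695/4096,53/128,27/64,7/16,1/2,1 } — 6777/16384

6777/16384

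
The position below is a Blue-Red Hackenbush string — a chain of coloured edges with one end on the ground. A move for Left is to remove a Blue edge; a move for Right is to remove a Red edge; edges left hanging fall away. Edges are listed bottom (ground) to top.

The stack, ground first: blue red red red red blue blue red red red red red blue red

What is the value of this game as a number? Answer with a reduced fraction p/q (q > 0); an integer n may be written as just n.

Build val(s[:k]) for k = 1..14, string s = blue red red red red blue blue red red red red red blue red.
edge 1 of 14 (blue): { 0 | ∅ } → 1
edge 2 of 14 (red): { 0 | 1 } → 1/2
edge 3 of 14 (red): { 0 | 1/2,1 } → 1/4
edge 4 of 14 (red): { 0 | 1/4,1/2,1 } → 1/8
edge 5 of 14 (red): { 0 | 1/8,1/4,1/2,1 } → 1/16
edge 6 of 14 (blue): { 0,1/16 | 1/8,1/4,1/2,1 } → 3/32
edge 7 of 14 (blue): { 0,1/16,3/32 | 1/8,1/4,1/2,1 } → 7/64
edge 8 of 14 (red): { 0,1/16,3/32 | 7/64,1/8,1/4,1/2,1 } → 13/128
edge 9 of 14 (red): { 0,1/16,3/32 | 13/128,7/64,1/8,1/4,1/2,1 } → 25/256
edge 10 of 14 (red): { 0,1/16,3/32 | 25/256,13/128,7/64,1/8,1/4,1/2,1 } → 49/512
edge 11 of 14 (red): { 0,1/16,3/32 | 49/512,25/256,13/128,7/64,1/8,1/4,1/2,1 } → 97/1024
edge 12 of 14 (red): { 0,1/16,3/32 | 97/1024,49/512,25/256,13/128,7/64,1/8,1/4,1/2,1 } → 193/2048
edge 13 of 14 (blue): { 0,1/16,3/32,193/2048 | 97/1024,49/512,25/256,13/128,7/64,1/8,1/4,1/2,1 } → 387/4096
edge 14 of 14 (red): { 0,1/16,3/32,193/2048 | 387/4096,97/1024,49/512,25/256,13/128,7/64,1/8,1/4,1/2,1 } → 773/8192

773/8192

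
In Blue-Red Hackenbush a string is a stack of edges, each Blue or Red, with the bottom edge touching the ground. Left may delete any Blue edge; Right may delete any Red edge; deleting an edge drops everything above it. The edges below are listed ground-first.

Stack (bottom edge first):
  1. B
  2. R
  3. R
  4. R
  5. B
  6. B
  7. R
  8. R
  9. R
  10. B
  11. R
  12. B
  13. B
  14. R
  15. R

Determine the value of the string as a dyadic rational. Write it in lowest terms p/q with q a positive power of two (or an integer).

Build value(s[:k]) for k = 1..15, string s = B R R R B B R R R B R B B R R.
1 of 15 · B · max L 0 · min R +∞ ⇒ 1
2 of 15 · BR · max L 0 · min R 1 ⇒ 1/2
3 of 15 · BRR · max L 0 · min R 1/2 ⇒ 1/4
4 of 15 · BRRR · max L 0 · min R 1/4 ⇒ 1/8
5 of 15 · BRRRB · max L 1/8 · min R 1/4 ⇒ 3/16
6 of 15 · BRRRBB · max L 3/16 · min R 1/4 ⇒ 7/32
7 of 15 · BRRRBBR · max L 3/16 · min R 7/32 ⇒ 13/64
8 of 15 · BRRRBBRR · max L 3/16 · min R 13/64 ⇒ 25/128
9 of 15 · BRRRBBRRR · max L 3/16 · min R 25/128 ⇒ 49/256
10 of 15 · BRRRBBRRRB · max L 49/256 · min R 25/128 ⇒ 99/512
11 of 15 · BRRRBBRRRBR · max L 49/256 · min R 99/512 ⇒ 197/1024
12 of 15 · BRRRBBRRRBRB · max L 197/1024 · min R 99/512 ⇒ 395/2048
13 of 15 · BRRRBBRRRBRBB · max L 395/2048 · min R 99/512 ⇒ 791/4096
14 of 15 · BRRRBBRRRBRBBR · max L 395/2048 · min R 791/4096 ⇒ 1581/8192
15 of 15 · BRRRBBRRRBRBBRR · max L 395/2048 · min R 1581/8192 ⇒ 3161/16384

3161/16384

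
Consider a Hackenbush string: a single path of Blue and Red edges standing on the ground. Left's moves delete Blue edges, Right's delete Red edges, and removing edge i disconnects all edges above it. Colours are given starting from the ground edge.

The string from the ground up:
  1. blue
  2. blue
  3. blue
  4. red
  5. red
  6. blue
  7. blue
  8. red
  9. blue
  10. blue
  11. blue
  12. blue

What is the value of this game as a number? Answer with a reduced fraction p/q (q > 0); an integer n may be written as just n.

v(b) = { 0 | none } => 1
v(bb) = { 0 1 | none } => 2
v(bbb) = { 0 1 2 | none } => 3
v(bbbr) = { 0 1 2 | 3 } => 5/2
v(bbbrr) = { 0 1 2 | 5/2 3 } => 9/4
v(bbbrrb) = { 0 1 2 9/4 | 5/2 3 } => 19/8
v(bbbrrbb) = { 0 1 2 9/4 19/8 | 5/2 3 } => 39/16
v(bbbrrbbr) = { 0 1 2 9/4 19/8 | 39/16 5/2 3 } => 77/32
v(bbbrrbbrb) = { 0 1 2 9/4 19/8 77/32 | 39/16 5/2 3 } => 155/64
v(bbbrrbbrbb) = { 0 1 2 9/4 19/8 77/32 155/64 | 39/16 5/2 3 } => 311/128
v(bbbrrbbrbbb) = { 0 1 2 9/4 19/8 77/32 155/64 311/128 | 39/16 5/2 3 } => 623/256
v(bbbrrbbrbbbb) = { 0 1 2 9/4 19/8 77/32 155/64 311/128 623/256 | 39/16 5/2 3 } => 1247/512

1247/512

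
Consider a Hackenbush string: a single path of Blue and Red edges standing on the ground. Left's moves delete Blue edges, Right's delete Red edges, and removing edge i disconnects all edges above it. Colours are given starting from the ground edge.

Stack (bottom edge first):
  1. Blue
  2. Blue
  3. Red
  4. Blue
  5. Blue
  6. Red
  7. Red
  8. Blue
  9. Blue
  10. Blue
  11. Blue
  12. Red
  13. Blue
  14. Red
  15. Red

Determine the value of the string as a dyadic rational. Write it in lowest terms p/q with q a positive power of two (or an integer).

14825/8192

1 of 15 · B · max L 0 · min R +∞ -> 1
2 of 15 · BB · max L 1 · min R +∞ -> 2
3 of 15 · BBR · max L 1 · min R 2 -> 3/2
4 of 15 · BBRB · max L 3/2 · min R 2 -> 7/4
5 of 15 · BBRBB · max L 7/4 · min R 2 -> 15/8
6 of 15 · BBRBBR · max L 7/4 · min R 15/8 -> 29/16
7 of 15 · BBRBBRR · max L 7/4 · min R 29/16 -> 57/32
8 of 15 · BBRBBRRB · max L 57/32 · min R 29/16 -> 115/64
9 of 15 · BBRBBRRBB · max L 115/64 · min R 29/16 -> 231/128
10 of 15 · BBRBBRRBBB · max L 231/128 · min R 29/16 -> 463/256
11 of 15 · BBRBBRRBBBB · max L 463/256 · min R 29/16 -> 927/512
12 of 15 · BBRBBRRBBBBR · max L 463/256 · min R 927/512 -> 1853/1024
13 of 15 · BBRBBRRBBBBRB · max L 1853/1024 · min R 927/512 -> 3707/2048
14 of 15 · BBRBBRRBBBBRBR · max L 1853/1024 · min R 3707/2048 -> 7413/4096
15 of 15 · BBRBBRRBBBBRBRR · max L 1853/1024 · min R 7413/4096 -> 14825/8192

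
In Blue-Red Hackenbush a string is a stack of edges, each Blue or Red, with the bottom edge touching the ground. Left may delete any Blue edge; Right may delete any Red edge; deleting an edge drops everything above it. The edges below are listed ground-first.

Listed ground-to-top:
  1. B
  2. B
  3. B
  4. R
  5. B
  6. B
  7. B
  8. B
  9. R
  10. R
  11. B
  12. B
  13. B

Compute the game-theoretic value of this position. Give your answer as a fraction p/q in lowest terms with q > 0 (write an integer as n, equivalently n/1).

Recurse on prefixes of the 13-edge string B B B R B B B B R R B B B:
G_1 [B]  L=[0]  R=[(no moves)]  => 1
G_2 [BB]  L=[0 1]  R=[(no moves)]  => 2
G_3 [BBB]  L=[0 1 2]  R=[(no moves)]  => 3
G_4 [BBBR]  L=[0 1 2]  R=[3]  => 5/2
G_5 [BBBRB]  L=[0 1 2 5/2]  R=[3]  => 11/4
G_6 [BBBRBB]  L=[0 1 2 5/2 11/4]  R=[3]  => 23/8
G_7 [BBBRBBB]  L=[0 1 2 5/2 11/4 23/8]  R=[3]  => 47/16
G_8 [BBBRBBBB]  L=[0 1 2 5/2 11/4 23/8 47/16]  R=[3]  => 95/32
G_9 [BBBRBBBBR]  L=[0 1 2 5/2 11/4 23/8 47/16]  R=[95/32 3]  => 189/64
G_10 [BBBRBBBBRR]  L=[0 1 2 5/2 11/4 23/8 47/16]  R=[189/64 95/32 3]  => 377/128
G_11 [BBBRBBBBRRB]  L=[0 1 2 5/2 11/4 23/8 47/16 377/128]  R=[189/64 95/32 3]  => 755/256
G_12 [BBBRBBBBRRBB]  L=[0 1 2 5/2 11/4 23/8 47/16 377/128 755/256]  R=[189/64 95/32 3]  => 1511/512
G_13 [BBBRBBBBRRBBB]  L=[0 1 2 5/2 11/4 23/8 47/16 377/128 755/256 1511/512]  R=[189/64 95/32 3]  => 3023/1024

3023/1024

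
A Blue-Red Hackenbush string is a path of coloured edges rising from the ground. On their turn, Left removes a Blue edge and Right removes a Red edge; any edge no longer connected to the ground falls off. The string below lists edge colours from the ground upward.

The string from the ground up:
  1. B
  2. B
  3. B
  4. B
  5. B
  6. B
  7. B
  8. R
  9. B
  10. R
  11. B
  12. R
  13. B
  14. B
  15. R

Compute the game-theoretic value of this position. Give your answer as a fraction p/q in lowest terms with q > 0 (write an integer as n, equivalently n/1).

1709/256

step 1: add B to get B; options L={ 0 } R={ none } -> 1
step 2: add B to get BB; options L={ 0; 1 } R={ none } -> 2
step 3: add B to get BBB; options L={ 0; 1; 2 } R={ none } -> 3
step 4: add B to get BBBB; options L={ 0; 1; 2; 3 } R={ none } -> 4
step 5: add B to get BBBBB; options L={ 0; 1; 2; 3; 4 } R={ none } -> 5
step 6: add B to get BBBBBB; options L={ 0; 1; 2; 3; 4; 5 } R={ none } -> 6
step 7: add B to get BBBBBBB; options L={ 0; 1; 2; 3; 4; 5; 6 } R={ none } -> 7
step 8: add R to get BBBBBBBR; options L={ 0; 1; 2; 3; 4; 5; 6 } R={ 7 } -> 13/2
step 9: add B to get BBBBBBBRB; options L={ 0; 1; 2; 3; 4; 5; 6; 13/2 } R={ 7 } -> 27/4
step 10: add R to get BBBBBBBRBR; options L={ 0; 1; 2; 3; 4; 5; 6; 13/2 } R={ 27/4; 7 } -> 53/8
step 11: add B to get BBBBBBBRBRB; options L={ 0; 1; 2; 3; 4; 5; 6; 13/2; 53/8 } R={ 27/4; 7 } -> 107/16
step 12: add R to get BBBBBBBRBRBR; options L={ 0; 1; 2; 3; 4; 5; 6; 13/2; 53/8 } R={ 107/16; 27/4; 7 } -> 213/32
step 13: add B to get BBBBBBBRBRBRB; options L={ 0; 1; 2; 3; 4; 5; 6; 13/2; 53/8; 213/32 } R={ 107/16; 27/4; 7 } -> 427/64
step 14: add B to get BBBBBBBRBRBRBB; options L={ 0; 1; 2; 3; 4; 5; 6; 13/2; 53/8; 213/32; 427/64 } R={ 107/16; 27/4; 7 } -> 855/128
step 15: add R to get BBBBBBBRBRBRBBR; options L={ 0; 1; 2; 3; 4; 5; 6; 13/2; 53/8; 213/32; 427/64 } R={ 855/128; 107/16; 27/4; 7 } -> 1709/256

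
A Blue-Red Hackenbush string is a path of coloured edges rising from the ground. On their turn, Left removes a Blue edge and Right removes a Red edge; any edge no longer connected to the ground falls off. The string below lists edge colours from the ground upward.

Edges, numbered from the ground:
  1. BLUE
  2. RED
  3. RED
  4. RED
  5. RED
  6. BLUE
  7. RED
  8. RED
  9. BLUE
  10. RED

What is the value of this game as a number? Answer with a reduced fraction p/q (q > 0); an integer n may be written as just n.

g_1 [B]  L=[0]  R=[—]  so 1
g_2 [BR]  L=[0]  R=[1]  so 1/2
g_3 [BRR]  L=[0]  R=[1/2,1]  so 1/4
g_4 [BRRR]  L=[0]  R=[1/4,1/2,1]  so 1/8
g_5 [BRRRR]  L=[0]  R=[1/8,1/4,1/2,1]  so 1/16
g_6 [BRRRRB]  L=[0,1/16]  R=[1/8,1/4,1/2,1]  so 3/32
g_7 [BRRRRBR]  L=[0,1/16]  R=[3/32,1/8,1/4,1/2,1]  so 5/64
g_8 [BRRRRBRR]  L=[0,1/16]  R=[5/64,3/32,1/8,1/4,1/2,1]  so 9/128
g_9 [BRRRRBRRB]  L=[0,1/16,9/128]  R=[5/64,3/32,1/8,1/4,1/2,1]  so 19/256
g_10 [BRRRRBRRBR]  L=[0,1/16,9/128]  R=[19/256,5/64,3/32,1/8,1/4,1/2,1]  so 37/512

37/512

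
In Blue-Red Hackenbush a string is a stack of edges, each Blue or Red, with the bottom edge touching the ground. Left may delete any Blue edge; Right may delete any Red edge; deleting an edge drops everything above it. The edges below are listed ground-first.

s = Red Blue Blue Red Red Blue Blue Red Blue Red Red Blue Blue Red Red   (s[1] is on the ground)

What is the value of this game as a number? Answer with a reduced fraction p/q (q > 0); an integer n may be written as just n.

Recurse on prefixes of the 15-edge string Red Blue Blue Red Red Blue Blue Red Blue Red Red Blue Blue Red Red:
step 1: add Red to get R; options L={ — } R={ 0 } => -1
step 2: add Blue to get RB; options L={ -1 } R={ 0 } => -1/2
step 3: add Blue to get RBB; options L={ -1,-1/2 } R={ 0 } => -1/4
step 4: add Red to get RBBR; options L={ -1,-1/2 } R={ -1/4,0 } => -3/8
step 5: add Red to get RBBRR; options L={ -1,-1/2 } R={ -3/8,-1/4,0 } => -7/16
step 6: add Blue to get RBBRRB; options L={ -1,-1/2,-7/16 } R={ -3/8,-1/4,0 } => -13/32
step 7: add Blue to get RBBRRBB; options L={ -1,-1/2,-7/16,-13/32 } R={ -3/8,-1/4,0 } => -25/64
step 8: add Red to get RBBRRBBR; options L={ -1,-1/2,-7/16,-13/32 } R={ -25/64,-3/8,-1/4,0 } => -51/128
step 9: add Blue to get RBBRRBBRB; options L={ -1,-1/2,-7/16,-13/32,-51/128 } R={ -25/64,-3/8,-1/4,0 } => -101/256
step 10: add Red to get RBBRRBBRBR; options L={ -1,-1/2,-7/16,-13/32,-51/128 } R={ -101/256,-25/64,-3/8,-1/4,0 } => -203/512
step 11: add Red to get RBBRRBBRBRR; options L={ -1,-1/2,-7/16,-13/32,-51/128 } R={ -203/512,-101/256,-25/64,-3/8,-1/4,0 } => -407/1024
step 12: add Blue to get RBBRRBBRBRRB; options L={ -1,-1/2,-7/16,-13/32,-51/128,-407/1024 } R={ -203/512,-101/256,-25/64,-3/8,-1/4,0 } => -813/2048
step 13: add Blue to get RBBRRBBRBRRBB; options L={ -1,-1/2,-7/16,-13/32,-51/128,-407/1024,-813/2048 } R={ -203/512,-101/256,-25/64,-3/8,-1/4,0 } => -1625/4096
step 14: add Red to get RBBRRBBRBRRBBR; options L={ -1,-1/2,-7/16,-13/32,-51/128,-407/1024,-813/2048 } R={ -1625/4096,-203/512,-101/256,-25/64,-3/8,-1/4,0 } => -3251/8192
step 15: add Red to get RBBRRBBRBRRBBRR; options L={ -1,-1/2,-7/16,-13/32,-51/128,-407/1024,-813/2048 } R={ -3251/8192,-1625/4096,-203/512,-101/256,-25/64,-3/8,-1/4,0 } => -6503/16384

-6503/16384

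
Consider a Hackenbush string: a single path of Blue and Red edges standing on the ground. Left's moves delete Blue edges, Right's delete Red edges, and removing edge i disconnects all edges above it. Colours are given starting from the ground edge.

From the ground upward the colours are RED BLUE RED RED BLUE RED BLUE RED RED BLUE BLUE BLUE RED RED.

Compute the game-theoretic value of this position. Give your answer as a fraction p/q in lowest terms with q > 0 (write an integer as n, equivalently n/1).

-6855/8192

edge 1 of 14 (RED): { — | 0 } => -1
edge 2 of 14 (BLUE): { -1 | 0 } => -1/2
edge 3 of 14 (RED): { -1 | -1/2,0 } => -3/4
edge 4 of 14 (RED): { -1 | -3/4,-1/2,0 } => -7/8
edge 5 of 14 (BLUE): { -1,-7/8 | -3/4,-1/2,0 } => -13/16
edge 6 of 14 (RED): { -1,-7/8 | -13/16,-3/4,-1/2,0 } => -27/32
edge 7 of 14 (BLUE): { -1,-7/8,-27/32 | -13/16,-3/4,-1/2,0 } => -53/64
edge 8 of 14 (RED): { -1,-7/8,-27/32 | -53/64,-13/16,-3/4,-1/2,0 } => -107/128
edge 9 of 14 (RED): { -1,-7/8,-27/32 | -107/128,-53/64,-13/16,-3/4,-1/2,0 } => -215/256
edge 10 of 14 (BLUE): { -1,-7/8,-27/32,-215/256 | -107/128,-53/64,-13/16,-3/4,-1/2,0 } => -429/512
edge 11 of 14 (BLUE): { -1,-7/8,-27/32,-215/256,-429/512 | -107/128,-53/64,-13/16,-3/4,-1/2,0 } => -857/1024
edge 12 of 14 (BLUE): { -1,-7/8,-27/32,-215/256,-429/512,-857/1024 | -107/128,-53/64,-13/16,-3/4,-1/2,0 } => -1713/2048
edge 13 of 14 (RED): { -1,-7/8,-27/32,-215/256,-429/512,-857/1024 | -1713/2048,-107/128,-53/64,-13/16,-3/4,-1/2,0 } => -3427/4096
edge 14 of 14 (RED): { -1,-7/8,-27/32,-215/256,-429/512,-857/1024 | -3427/4096,-1713/2048,-107/128,-53/64,-13/16,-3/4,-1/2,0 } => -6855/8192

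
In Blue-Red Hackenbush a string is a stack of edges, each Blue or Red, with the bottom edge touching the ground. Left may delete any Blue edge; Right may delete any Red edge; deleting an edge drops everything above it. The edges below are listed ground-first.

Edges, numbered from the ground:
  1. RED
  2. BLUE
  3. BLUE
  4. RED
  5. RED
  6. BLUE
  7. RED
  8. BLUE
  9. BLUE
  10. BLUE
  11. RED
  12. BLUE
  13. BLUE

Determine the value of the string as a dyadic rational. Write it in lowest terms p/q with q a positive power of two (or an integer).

-1673/4096

Build value(s[:k]) for k = 1..13, string s = RED BLUE BLUE RED RED BLUE RED BLUE BLUE BLUE RED BLUE BLUE.
value(R) = { (no moves) | 0 } = -1
value(RB) = { -1 | 0 } = -1/2
value(RBB) = { -1; -1/2 | 0 } = -1/4
value(RBBR) = { -1; -1/2 | -1/4; 0 } = -3/8
value(RBBRR) = { -1; -1/2 | -3/8; -1/4; 0 } = -7/16
value(RBBRRB) = { -1; -1/2; -7/16 | -3/8; -1/4; 0 } = -13/32
value(RBBRRBR) = { -1; -1/2; -7/16 | -13/32; -3/8; -1/4; 0 } = -27/64
value(RBBRRBRB) = { -1; -1/2; -7/16; -27/64 | -13/32; -3/8; -1/4; 0 } = -53/128
value(RBBRRBRBB) = { -1; -1/2; -7/16; -27/64; -53/128 | -13/32; -3/8; -1/4; 0 } = -105/256
value(RBBRRBRBBB) = { -1; -1/2; -7/16; -27/64; -53/128; -105/256 | -13/32; -3/8; -1/4; 0 } = -209/512
value(RBBRRBRBBBR) = { -1; -1/2; -7/16; -27/64; -53/128; -105/256 | -209/512; -13/32; -3/8; -1/4; 0 } = -419/1024
value(RBBRRBRBBBRB) = { -1; -1/2; -7/16; -27/64; -53/128; -105/256; -419/1024 | -209/512; -13/32; -3/8; -1/4; 0 } = -837/2048
value(RBBRRBRBBBRBB) = { -1; -1/2; -7/16; -27/64; -53/128; -105/256; -419/1024; -837/2048 | -209/512; -13/32; -3/8; -1/4; 0 } = -1673/4096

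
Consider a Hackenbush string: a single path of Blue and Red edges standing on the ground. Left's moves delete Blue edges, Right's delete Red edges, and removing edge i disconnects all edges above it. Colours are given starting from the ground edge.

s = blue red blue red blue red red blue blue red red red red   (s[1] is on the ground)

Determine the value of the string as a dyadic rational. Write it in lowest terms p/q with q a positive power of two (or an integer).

G_1 [b]  L=[0]  R=[—]  => 1
G_2 [br]  L=[0]  R=[1]  => 1/2
G_3 [brb]  L=[0 1/2]  R=[1]  => 3/4
G_4 [brbr]  L=[0 1/2]  R=[3/4 1]  => 5/8
G_5 [brbrb]  L=[0 1/2 5/8]  R=[3/4 1]  => 11/16
G_6 [brbrbr]  L=[0 1/2 5/8]  R=[11/16 3/4 1]  => 21/32
G_7 [brbrbrr]  L=[0 1/2 5/8]  R=[21/32 11/16 3/4 1]  => 41/64
G_8 [brbrbrrb]  L=[0 1/2 5/8 41/64]  R=[21/32 11/16 3/4 1]  => 83/128
G_9 [brbrbrrbb]  L=[0 1/2 5/8 41/64 83/128]  R=[21/32 11/16 3/4 1]  => 167/256
G_10 [brbrbrrbbr]  L=[0 1/2 5/8 41/64 83/128]  R=[167/256 21/32 11/16 3/4 1]  => 333/512
G_11 [brbrbrrbbrr]  L=[0 1/2 5/8 41/64 83/128]  R=[333/512 167/256 21/32 11/16 3/4 1]  => 665/1024
G_12 [brbrbrrbbrrr]  L=[0 1/2 5/8 41/64 83/128]  R=[665/1024 333/512 167/256 21/32 11/16 3/4 1]  => 1329/2048
G_13 [brbrbrrbbrrrr]  L=[0 1/2 5/8 41/64 83/128]  R=[1329/2048 665/1024 333/512 167/256 21/32 11/16 3/4 1]  => 2657/4096

2657/4096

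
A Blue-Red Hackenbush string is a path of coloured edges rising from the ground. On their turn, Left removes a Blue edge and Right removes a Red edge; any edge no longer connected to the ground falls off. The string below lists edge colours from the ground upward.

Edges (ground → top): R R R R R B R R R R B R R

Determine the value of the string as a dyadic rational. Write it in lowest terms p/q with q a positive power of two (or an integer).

-1271/256

Prefix values for R R R R R B R R R R B R R via {L|R} + simplicity:
1 of 13 · R · max L −∞ · min R 0 — -1
2 of 13 · RR · max L −∞ · min R -1 — -2
3 of 13 · RRR · max L −∞ · min R -2 — -3
4 of 13 · RRRR · max L −∞ · min R -3 — -4
5 of 13 · RRRRR · max L −∞ · min R -4 — -5
6 of 13 · RRRRRB · max L -5 · min R -4 — -9/2
7 of 13 · RRRRRBR · max L -5 · min R -9/2 — -19/4
8 of 13 · RRRRRBRR · max L -5 · min R -19/4 — -39/8
9 of 13 · RRRRRBRRR · max L -5 · min R -39/8 — -79/16
10 of 13 · RRRRRBRRRR · max L -5 · min R -79/16 — -159/32
11 of 13 · RRRRRBRRRRB · max L -159/32 · min R -79/16 — -317/64
12 of 13 · RRRRRBRRRRBR · max L -159/32 · min R -317/64 — -635/128
13 of 13 · RRRRRBRRRRBRR · max L -159/32 · min R -635/128 — -1271/256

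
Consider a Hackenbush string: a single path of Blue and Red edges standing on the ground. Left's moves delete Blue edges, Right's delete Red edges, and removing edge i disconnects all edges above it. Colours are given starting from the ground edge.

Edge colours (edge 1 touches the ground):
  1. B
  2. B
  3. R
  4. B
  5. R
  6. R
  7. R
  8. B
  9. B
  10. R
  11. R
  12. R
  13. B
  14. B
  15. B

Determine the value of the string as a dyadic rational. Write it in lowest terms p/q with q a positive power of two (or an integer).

12687/8192

Recurse on prefixes of the 15-edge string B B R B R R R B B R R R B B B:
edge 1 of 15 (B): { 0 | — } = 1
edge 2 of 15 (B): { 0,1 | — } = 2
edge 3 of 15 (R): { 0,1 | 2 } = 3/2
edge 4 of 15 (B): { 0,1,3/2 | 2 } = 7/4
edge 5 of 15 (R): { 0,1,3/2 | 7/4,2 } = 13/8
edge 6 of 15 (R): { 0,1,3/2 | 13/8,7/4,2 } = 25/16
edge 7 of 15 (R): { 0,1,3/2 | 25/16,13/8,7/4,2 } = 49/32
edge 8 of 15 (B): { 0,1,3/2,49/32 | 25/16,13/8,7/4,2 } = 99/64
edge 9 of 15 (B): { 0,1,3/2,49/32,99/64 | 25/16,13/8,7/4,2 } = 199/128
edge 10 of 15 (R): { 0,1,3/2,49/32,99/64 | 199/128,25/16,13/8,7/4,2 } = 397/256
edge 11 of 15 (R): { 0,1,3/2,49/32,99/64 | 397/256,199/128,25/16,13/8,7/4,2 } = 793/512
edge 12 of 15 (R): { 0,1,3/2,49/32,99/64 | 793/512,397/256,199/128,25/16,13/8,7/4,2 } = 1585/1024
edge 13 of 15 (B): { 0,1,3/2,49/32,99/64,1585/1024 | 793/512,397/256,199/128,25/16,13/8,7/4,2 } = 3171/2048
edge 14 of 15 (B): { 0,1,3/2,49/32,99/64,1585/1024,3171/2048 | 793/512,397/256,199/128,25/16,13/8,7/4,2 } = 6343/4096
edge 15 of 15 (B): { 0,1,3/2,49/32,99/64,1585/1024,3171/2048,6343/4096 | 793/512,397/256,199/128,25/16,13/8,7/4,2 } = 12687/8192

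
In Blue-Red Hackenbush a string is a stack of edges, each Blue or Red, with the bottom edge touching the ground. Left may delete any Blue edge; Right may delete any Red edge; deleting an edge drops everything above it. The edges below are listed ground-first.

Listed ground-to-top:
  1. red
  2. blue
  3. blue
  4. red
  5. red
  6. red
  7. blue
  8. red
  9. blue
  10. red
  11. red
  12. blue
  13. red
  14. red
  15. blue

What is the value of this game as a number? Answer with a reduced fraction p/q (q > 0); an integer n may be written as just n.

-7533/16384

Prefix values for red blue blue red red red blue red blue red red blue red red blue via {L|R} + simplicity:
G(r) = { · | 0 } — -1
G(rb) = { -1 | 0 } — -1/2
G(rbb) = { -1; -1/2 | 0 } — -1/4
G(rbbr) = { -1; -1/2 | -1/4; 0 } — -3/8
G(rbbrr) = { -1; -1/2 | -3/8; -1/4; 0 } — -7/16
G(rbbrrr) = { -1; -1/2 | -7/16; -3/8; -1/4; 0 } — -15/32
G(rbbrrrb) = { -1; -1/2; -15/32 | -7/16; -3/8; -1/4; 0 } — -29/64
G(rbbrrrbr) = { -1; -1/2; -15/32 | -29/64; -7/16; -3/8; -1/4; 0 } — -59/128
G(rbbrrrbrb) = { -1; -1/2; -15/32; -59/128 | -29/64; -7/16; -3/8; -1/4; 0 } — -117/256
G(rbbrrrbrbr) = { -1; -1/2; -15/32; -59/128 | -117/256; -29/64; -7/16; -3/8; -1/4; 0 } — -235/512
G(rbbrrrbrbrr) = { -1; -1/2; -15/32; -59/128 | -235/512; -117/256; -29/64; -7/16; -3/8; -1/4; 0 } — -471/1024
G(rbbrrrbrbrrb) = { -1; -1/2; -15/32; -59/128; -471/1024 | -235/512; -117/256; -29/64; -7/16; -3/8; -1/4; 0 } — -941/2048
G(rbbrrrbrbrrbr) = { -1; -1/2; -15/32; -59/128; -471/1024 | -941/2048; -235/512; -117/256; -29/64; -7/16; -3/8; -1/4; 0 } — -1883/4096
G(rbbrrrbrbrrbrr) = { -1; -1/2; -15/32; -59/128; -471/1024 | -1883/4096; -941/2048; -235/512; -117/256; -29/64; -7/16; -3/8; -1/4; 0 } — -3767/8192
G(rbbrrrbrbrrbrrb) = { -1; -1/2; -15/32; -59/128; -471/1024; -3767/8192 | -1883/4096; -941/2048; -235/512; -117/256; -29/64; -7/16; -3/8; -1/4; 0 } — -7533/16384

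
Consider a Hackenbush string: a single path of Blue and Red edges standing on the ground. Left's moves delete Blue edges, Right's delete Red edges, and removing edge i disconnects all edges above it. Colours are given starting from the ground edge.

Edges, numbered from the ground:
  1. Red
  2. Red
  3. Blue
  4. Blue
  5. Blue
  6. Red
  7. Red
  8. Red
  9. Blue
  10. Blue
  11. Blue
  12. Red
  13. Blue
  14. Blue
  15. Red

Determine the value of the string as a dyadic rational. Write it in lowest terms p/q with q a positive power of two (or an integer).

-10003/8192

value(R) = { ∅ | 0 } -> -1
value(RR) = { ∅ | -1 0 } -> -2
value(RRB) = { -2 | -1 0 } -> -3/2
value(RRBB) = { -2 -3/2 | -1 0 } -> -5/4
value(RRBBB) = { -2 -3/2 -5/4 | -1 0 } -> -9/8
value(RRBBBR) = { -2 -3/2 -5/4 | -9/8 -1 0 } -> -19/16
value(RRBBBRR) = { -2 -3/2 -5/4 | -19/16 -9/8 -1 0 } -> -39/32
value(RRBBBRRR) = { -2 -3/2 -5/4 | -39/32 -19/16 -9/8 -1 0 } -> -79/64
value(RRBBBRRRB) = { -2 -3/2 -5/4 -79/64 | -39/32 -19/16 -9/8 -1 0 } -> -157/128
value(RRBBBRRRBB) = { -2 -3/2 -5/4 -79/64 -157/128 | -39/32 -19/16 -9/8 -1 0 } -> -313/256
value(RRBBBRRRBBB) = { -2 -3/2 -5/4 -79/64 -157/128 -313/256 | -39/32 -19/16 -9/8 -1 0 } -> -625/512
value(RRBBBRRRBBBR) = { -2 -3/2 -5/4 -79/64 -157/128 -313/256 | -625/512 -39/32 -19/16 -9/8 -1 0 } -> -1251/1024
value(RRBBBRRRBBBRB) = { -2 -3/2 -5/4 -79/64 -157/128 -313/256 -1251/1024 | -625/512 -39/32 -19/16 -9/8 -1 0 } -> -2501/2048
value(RRBBBRRRBBBRBB) = { -2 -3/2 -5/4 -79/64 -157/128 -313/256 -1251/1024 -2501/2048 | -625/512 -39/32 -19/16 -9/8 -1 0 } -> -5001/4096
value(RRBBBRRRBBBRBBR) = { -2 -3/2 -5/4 -79/64 -157/128 -313/256 -1251/1024 -2501/2048 | -5001/4096 -625/512 -39/32 -19/16 -9/8 -1 0 } -> -10003/8192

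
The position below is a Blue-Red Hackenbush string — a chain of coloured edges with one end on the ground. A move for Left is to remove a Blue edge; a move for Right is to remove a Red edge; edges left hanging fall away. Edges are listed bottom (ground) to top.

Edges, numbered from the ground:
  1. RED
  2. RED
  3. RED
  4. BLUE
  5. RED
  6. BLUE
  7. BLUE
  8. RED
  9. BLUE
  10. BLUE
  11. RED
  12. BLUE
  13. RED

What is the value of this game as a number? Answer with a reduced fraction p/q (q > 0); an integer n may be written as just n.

-2635/1024

Build g(s[:k]) for k = 1..13, string s = RED RED RED BLUE RED BLUE BLUE RED BLUE BLUE RED BLUE RED.
g(R) = { · | 0 } ⇒ -1
g(RR) = { · | -1,0 } ⇒ -2
g(RRR) = { · | -2,-1,0 } ⇒ -3
g(RRRB) = { -3 | -2,-1,0 } ⇒ -5/2
g(RRRBR) = { -3 | -5/2,-2,-1,0 } ⇒ -11/4
g(RRRBRB) = { -3,-11/4 | -5/2,-2,-1,0 } ⇒ -21/8
g(RRRBRBB) = { -3,-11/4,-21/8 | -5/2,-2,-1,0 } ⇒ -41/16
g(RRRBRBBR) = { -3,-11/4,-21/8 | -41/16,-5/2,-2,-1,0 } ⇒ -83/32
g(RRRBRBBRB) = { -3,-11/4,-21/8,-83/32 | -41/16,-5/2,-2,-1,0 } ⇒ -165/64
g(RRRBRBBRBB) = { -3,-11/4,-21/8,-83/32,-165/64 | -41/16,-5/2,-2,-1,0 } ⇒ -329/128
g(RRRBRBBRBBR) = { -3,-11/4,-21/8,-83/32,-165/64 | -329/128,-41/16,-5/2,-2,-1,0 } ⇒ -659/256
g(RRRBRBBRBBRB) = { -3,-11/4,-21/8,-83/32,-165/64,-659/256 | -329/128,-41/16,-5/2,-2,-1,0 } ⇒ -1317/512
g(RRRBRBBRBBRBR) = { -3,-11/4,-21/8,-83/32,-165/64,-659/256 | -1317/512,-329/128,-41/16,-5/2,-2,-1,0 } ⇒ -2635/1024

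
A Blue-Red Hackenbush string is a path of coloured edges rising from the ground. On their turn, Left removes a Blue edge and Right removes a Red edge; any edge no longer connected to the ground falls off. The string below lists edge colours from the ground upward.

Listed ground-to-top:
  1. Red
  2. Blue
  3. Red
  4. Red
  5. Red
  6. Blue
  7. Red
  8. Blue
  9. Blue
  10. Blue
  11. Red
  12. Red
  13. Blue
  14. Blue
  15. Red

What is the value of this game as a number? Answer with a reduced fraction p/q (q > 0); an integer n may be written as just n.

-14899/16384

edge 1 of 15 (Red): { ∅ | 0 } — -1
edge 2 of 15 (Blue): { -1 | 0 } — -1/2
edge 3 of 15 (Red): { -1 | -1/2 0 } — -3/4
edge 4 of 15 (Red): { -1 | -3/4 -1/2 0 } — -7/8
edge 5 of 15 (Red): { -1 | -7/8 -3/4 -1/2 0 } — -15/16
edge 6 of 15 (Blue): { -1 -15/16 | -7/8 -3/4 -1/2 0 } — -29/32
edge 7 of 15 (Red): { -1 -15/16 | -29/32 -7/8 -3/4 -1/2 0 } — -59/64
edge 8 of 15 (Blue): { -1 -15/16 -59/64 | -29/32 -7/8 -3/4 -1/2 0 } — -117/128
edge 9 of 15 (Blue): { -1 -15/16 -59/64 -117/128 | -29/32 -7/8 -3/4 -1/2 0 } — -233/256
edge 10 of 15 (Blue): { -1 -15/16 -59/64 -117/128 -233/256 | -29/32 -7/8 -3/4 -1/2 0 } — -465/512
edge 11 of 15 (Red): { -1 -15/16 -59/64 -117/128 -233/256 | -465/512 -29/32 -7/8 -3/4 -1/2 0 } — -931/1024
edge 12 of 15 (Red): { -1 -15/16 -59/64 -117/128 -233/256 | -931/1024 -465/512 -29/32 -7/8 -3/4 -1/2 0 } — -1863/2048
edge 13 of 15 (Blue): { -1 -15/16 -59/64 -117/128 -233/256 -1863/2048 | -931/1024 -465/512 -29/32 -7/8 -3/4 -1/2 0 } — -3725/4096
edge 14 of 15 (Blue): { -1 -15/16 -59/64 -117/128 -233/256 -1863/2048 -3725/4096 | -931/1024 -465/512 -29/32 -7/8 -3/4 -1/2 0 } — -7449/8192
edge 15 of 15 (Red): { -1 -15/16 -59/64 -117/128 -233/256 -1863/2048 -3725/4096 | -7449/8192 -931/1024 -465/512 -29/32 -7/8 -3/4 -1/2 0 } — -14899/16384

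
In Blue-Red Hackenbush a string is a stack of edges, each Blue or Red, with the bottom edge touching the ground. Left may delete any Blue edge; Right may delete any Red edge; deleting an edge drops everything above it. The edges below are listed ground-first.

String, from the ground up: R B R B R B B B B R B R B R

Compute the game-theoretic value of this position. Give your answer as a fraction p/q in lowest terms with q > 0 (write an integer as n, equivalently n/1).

R: Left { none }, Right { 0 } => simplest -1
RB: Left { -1 }, Right { 0 } => simplest -1/2
RBR: Left { -1 }, Right { -1/2; 0 } => simplest -3/4
RBRB: Left { -1; -3/4 }, Right { -1/2; 0 } => simplest -5/8
RBRBR: Left { -1; -3/4 }, Right { -5/8; -1/2; 0 } => simplest -11/16
RBRBRB: Left { -1; -3/4; -11/16 }, Right { -5/8; -1/2; 0 } => simplest -21/32
RBRBRBB: Left { -1; -3/4; -11/16; -21/32 }, Right { -5/8; -1/2; 0 } => simplest -41/64
RBRBRBBB: Left { -1; -3/4; -11/16; -21/32; -41/64 }, Right { -5/8; -1/2; 0 } => simplest -81/128
RBRBRBBBB: Left { -1; -3/4; -11/16; -21/32; -41/64; -81/128 }, Right { -5/8; -1/2; 0 } => simplest -161/256
RBRBRBBBBR: Left { -1; -3/4; -11/16; -21/32; -41/64; -81/128 }, Right { -161/256; -5/8; -1/2; 0 } => simplest -323/512
RBRBRBBBBRB: Left { -1; -3/4; -11/16; -21/32; -41/64; -81/128; -323/512 }, Right { -161/256; -5/8; -1/2; 0 } => simplest -645/1024
RBRBRBBBBRBR: Left { -1; -3/4; -11/16; -21/32; -41/64; -81/128; -323/512 }, Right { -645/1024; -161/256; -5/8; -1/2; 0 } => simplest -1291/2048
RBRBRBBBBRBRB: Left { -1; -3/4; -11/16; -21/32; -41/64; -81/128; -323/512; -1291/2048 }, Right { -645/1024; -161/256; -5/8; -1/2; 0 } => simplest -2581/4096
RBRBRBBBBRBRBR: Left { -1; -3/4; -11/16; -21/32; -41/64; -81/128; -323/512; -1291/2048 }, Right { -2581/4096; -645/1024; -161/256; -5/8; -1/2; 0 } => simplest -5163/8192

-5163/8192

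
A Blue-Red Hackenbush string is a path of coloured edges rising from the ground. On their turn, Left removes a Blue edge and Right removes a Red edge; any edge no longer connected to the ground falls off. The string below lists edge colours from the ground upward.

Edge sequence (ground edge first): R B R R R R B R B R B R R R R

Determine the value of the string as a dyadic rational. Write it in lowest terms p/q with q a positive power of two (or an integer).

G(R) = { · | 0 } ⇒ -1
G(RB) = { -1 | 0 } ⇒ -1/2
G(RBR) = { -1 | -1/2, 0 } ⇒ -3/4
G(RBRR) = { -1 | -3/4, -1/2, 0 } ⇒ -7/8
G(RBRRR) = { -1 | -7/8, -3/4, -1/2, 0 } ⇒ -15/16
G(RBRRRR) = { -1 | -15/16, -7/8, -3/4, -1/2, 0 } ⇒ -31/32
G(RBRRRRB) = { -1, -31/32 | -15/16, -7/8, -3/4, -1/2, 0 } ⇒ -61/64
G(RBRRRRBR) = { -1, -31/32 | -61/64, -15/16, -7/8, -3/4, -1/2, 0 } ⇒ -123/128
G(RBRRRRBRB) = { -1, -31/32, -123/128 | -61/64, -15/16, -7/8, -3/4, -1/2, 0 } ⇒ -245/256
G(RBRRRRBRBR) = { -1, -31/32, -123/128 | -245/256, -61/64, -15/16, -7/8, -3/4, -1/2, 0 } ⇒ -491/512
G(RBRRRRBRBRB) = { -1, -31/32, -123/128, -491/512 | -245/256, -61/64, -15/16, -7/8, -3/4, -1/2, 0 } ⇒ -981/1024
G(RBRRRRBRBRBR) = { -1, -31/32, -123/128, -491/512 | -981/1024, -245/256, -61/64, -15/16, -7/8, -3/4, -1/2, 0 } ⇒ -1963/2048
G(RBRRRRBRBRBRR) = { -1, -31/32, -123/128, -491/512 | -1963/2048, -981/1024, -245/256, -61/64, -15/16, -7/8, -3/4, -1/2, 0 } ⇒ -3927/4096
G(RBRRRRBRBRBRRR) = { -1, -31/32, -123/128, -491/512 | -3927/4096, -1963/2048, -981/1024, -245/256, -61/64, -15/16, -7/8, -3/4, -1/2, 0 } ⇒ -7855/8192
G(RBRRRRBRBRBRRRR) = { -1, -31/32, -123/128, -491/512 | -7855/8192, -3927/4096, -1963/2048, -981/1024, -245/256, -61/64, -15/16, -7/8, -3/4, -1/2, 0 } ⇒ -15711/16384

-15711/16384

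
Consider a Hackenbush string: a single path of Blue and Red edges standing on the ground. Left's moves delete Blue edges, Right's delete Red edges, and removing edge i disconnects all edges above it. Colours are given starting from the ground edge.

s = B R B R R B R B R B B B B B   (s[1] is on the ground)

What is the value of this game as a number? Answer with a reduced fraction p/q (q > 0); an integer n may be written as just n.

4799/8192

Recurse on prefixes of the 14-edge string B R B R R B R B R B B B B B:
step 1: add B to get B; options L={ 0 } R={ none } => 1
step 2: add R to get BR; options L={ 0 } R={ 1 } => 1/2
step 3: add B to get BRB; options L={ 0,1/2 } R={ 1 } => 3/4
step 4: add R to get BRBR; options L={ 0,1/2 } R={ 3/4,1 } => 5/8
step 5: add R to get BRBRR; options L={ 0,1/2 } R={ 5/8,3/4,1 } => 9/16
step 6: add B to get BRBRRB; options L={ 0,1/2,9/16 } R={ 5/8,3/4,1 } => 19/32
step 7: add R to get BRBRRBR; options L={ 0,1/2,9/16 } R={ 19/32,5/8,3/4,1 } => 37/64
step 8: add B to get BRBRRBRB; options L={ 0,1/2,9/16,37/64 } R={ 19/32,5/8,3/4,1 } => 75/128
step 9: add R to get BRBRRBRBR; options L={ 0,1/2,9/16,37/64 } R={ 75/128,19/32,5/8,3/4,1 } => 149/256
step 10: add B to get BRBRRBRBRB; options L={ 0,1/2,9/16,37/64,149/256 } R={ 75/128,19/32,5/8,3/4,1 } => 299/512
step 11: add B to get BRBRRBRBRBB; options L={ 0,1/2,9/16,37/64,149/256,299/512 } R={ 75/128,19/32,5/8,3/4,1 } => 599/1024
step 12: add B to get BRBRRBRBRBBB; options L={ 0,1/2,9/16,37/64,149/256,299/512,599/1024 } R={ 75/128,19/32,5/8,3/4,1 } => 1199/2048
step 13: add B to get BRBRRBRBRBBBB; options L={ 0,1/2,9/16,37/64,149/256,299/512,599/1024,1199/2048 } R={ 75/128,19/32,5/8,3/4,1 } => 2399/4096
step 14: add B to get BRBRRBRBRBBBBB; options L={ 0,1/2,9/16,37/64,149/256,299/512,599/1024,1199/2048,2399/4096 } R={ 75/128,19/32,5/8,3/4,1 } => 4799/8192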